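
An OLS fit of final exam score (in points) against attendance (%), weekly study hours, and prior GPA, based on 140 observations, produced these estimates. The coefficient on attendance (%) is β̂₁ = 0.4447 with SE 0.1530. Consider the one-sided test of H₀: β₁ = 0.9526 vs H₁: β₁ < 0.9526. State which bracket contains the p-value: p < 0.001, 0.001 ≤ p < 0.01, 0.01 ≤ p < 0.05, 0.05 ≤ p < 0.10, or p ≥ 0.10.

p < 0.001

t = (0.4447 − 0.9526) / 0.1530 = -3.320.
df = n − k − 1 = 140 − 3 − 1 = 136.
One-sided p = P(T_{136} < t) ≈ 0.0006.
So p < 0.001.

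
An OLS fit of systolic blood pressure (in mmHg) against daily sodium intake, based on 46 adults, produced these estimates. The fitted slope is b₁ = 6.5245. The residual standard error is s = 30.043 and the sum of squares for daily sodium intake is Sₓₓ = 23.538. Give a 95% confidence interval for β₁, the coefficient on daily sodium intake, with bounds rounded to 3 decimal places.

SE(b₁) = s/√Sₓₓ = 30.043/√23.538 = 6.19239.
df = n − 2 = 44.
t* = t_{0.025, 44} = 2.015368.
Margin = t* × SE = 2.015368 × 6.19239 = 12.47995.
CI: 6.5245 ± 12.47995 → (-5.955, 19.004).
With 95% confidence, each one-unit increase in daily sodium intake is associated with a change of between -5.955 and 19.004 mmHg in systolic blood pressure.

(-5.955, 19.004)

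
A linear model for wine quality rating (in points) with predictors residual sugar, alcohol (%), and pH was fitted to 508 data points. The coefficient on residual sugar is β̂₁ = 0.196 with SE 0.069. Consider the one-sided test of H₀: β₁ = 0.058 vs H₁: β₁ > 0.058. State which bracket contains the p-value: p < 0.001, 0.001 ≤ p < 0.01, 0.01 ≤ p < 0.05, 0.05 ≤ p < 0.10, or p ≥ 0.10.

t = (0.196 − 0.058) / 0.069 = 2.000.
df = n − k − 1 = 508 − 3 − 1 = 504.
One-sided p = P(T_{504} > t) ≈ 0.0230.
So 0.01 ≤ p < 0.05.

0.01 ≤ p < 0.05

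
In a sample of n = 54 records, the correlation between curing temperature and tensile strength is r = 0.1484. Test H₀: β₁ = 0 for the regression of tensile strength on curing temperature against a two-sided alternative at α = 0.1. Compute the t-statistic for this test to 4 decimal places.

t = 1.0821

t = r·√(n − 2)/√(1 − r²) = 0.1484·√52/√0.977977 = 1.0821.
df = n − 2 = 52.
Two-sided p ≈ 0.2842, which is ≥ 0.1, so fail to reject H₀.
The data do not give significant evidence of a linear association between curing temperature and tensile strength.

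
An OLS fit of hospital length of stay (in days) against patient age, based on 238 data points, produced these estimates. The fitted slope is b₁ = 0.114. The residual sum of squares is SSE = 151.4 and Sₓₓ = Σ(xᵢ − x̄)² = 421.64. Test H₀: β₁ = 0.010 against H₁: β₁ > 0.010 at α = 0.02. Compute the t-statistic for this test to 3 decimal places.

t = 2.666

MSE = SSE/(n − 2) = 151.4/236 = 0.641525.
SE(b₁) = √(MSE/Sₓₓ) = √(0.641525/421.64) = 0.0390064.
t = (0.114 − 0.010) / 0.0390064 = 2.666.
df = n − 2 = 236.
One-sided p ≈ 0.0041, which is < 0.02, so reject H₀.
There is evidence that the true slope on patient age exceeds 0.010 days per unit.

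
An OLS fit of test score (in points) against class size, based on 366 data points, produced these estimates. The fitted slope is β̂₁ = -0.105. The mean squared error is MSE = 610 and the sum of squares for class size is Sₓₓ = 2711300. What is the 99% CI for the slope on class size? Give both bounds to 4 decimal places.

SE(β̂₁) = √(MSE/Sₓₓ) = √(610/2711300) = 0.0149995.
df = n − 2 = 364.
t* = t_{0.005, 364} = 2.589403.
Margin = t* × SE = 2.589403 × 0.0149995 = 0.038840.
CI: -0.105 ± 0.038840 → (-0.1438, -0.0662).
With 99% confidence, each one-unit increase in class size is associated with a change of between -0.1438 and -0.0662 points in test score.

(-0.1438, -0.0662)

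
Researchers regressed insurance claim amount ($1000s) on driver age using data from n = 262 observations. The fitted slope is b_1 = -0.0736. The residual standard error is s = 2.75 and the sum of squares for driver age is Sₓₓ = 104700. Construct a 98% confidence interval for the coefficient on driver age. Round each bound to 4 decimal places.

(-0.0935, -0.0537)

SE(b_1) = s/√Sₓₓ = 2.75/√104700 = 0.00849883.
df = n − 2 = 260.
t* = t_{0.01, 260} = 2.340775.
Margin = t* × SE = 2.340775 × 0.00849883 = 0.019894.
CI: -0.0736 ± 0.019894 → (-0.0935, -0.0537).
With 98% confidence, each one-unit increase in driver age is associated with a change of between -0.0935 and -0.0537 $1000s in insurance claim amount.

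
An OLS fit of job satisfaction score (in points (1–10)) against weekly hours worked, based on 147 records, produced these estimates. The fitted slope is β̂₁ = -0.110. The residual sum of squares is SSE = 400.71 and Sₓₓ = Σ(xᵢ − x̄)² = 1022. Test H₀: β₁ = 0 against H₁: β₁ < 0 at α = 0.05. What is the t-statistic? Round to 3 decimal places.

MSE = SSE/(n − 2) = 400.71/145 = 2.76352.
SE(β̂₁) = √(MSE/Sₓₓ) = √(2.76352/1022) = 0.0520003.
t = -0.110 / 0.0520003 = -2.115.
df = n − 2 = 145.
One-sided p ≈ 0.0181, which is < 0.05, so reject H₀.
There is evidence that the true slope on weekly hours worked is negative.

t = -2.115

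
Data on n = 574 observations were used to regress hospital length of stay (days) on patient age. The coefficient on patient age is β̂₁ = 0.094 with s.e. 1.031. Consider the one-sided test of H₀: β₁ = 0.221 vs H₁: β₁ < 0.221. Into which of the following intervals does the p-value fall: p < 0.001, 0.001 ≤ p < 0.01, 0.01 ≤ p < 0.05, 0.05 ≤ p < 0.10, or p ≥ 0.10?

p ≥ 0.10

t = (0.094 − 0.221) / 1.031 = -0.123.
df = n − 2 = 574 − 2 = 572.
One-sided p = P(T_{572} < t) ≈ 0.4510.
So p ≥ 0.10.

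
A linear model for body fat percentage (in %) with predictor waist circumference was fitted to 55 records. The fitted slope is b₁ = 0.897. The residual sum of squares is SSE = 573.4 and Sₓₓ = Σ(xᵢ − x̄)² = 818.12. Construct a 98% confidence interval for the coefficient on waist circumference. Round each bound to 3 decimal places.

MSE = SSE/(n − 2) = 573.4/53 = 10.8189.
SE(b₁) = √(MSE/Sₓₓ) = √(10.8189/818.12) = 0.114996.
df = n − 2 = 53.
t* = t_{0.01, 53} = 2.39879.
Margin = t* × SE = 2.39879 × 0.114996 = 0.27585.
CI: 0.897 ± 0.27585 → (0.621, 1.173).
With 98% confidence, each one-unit increase in waist circumference is associated with a change of between 0.621 and 1.173 % in body fat percentage.

(0.621, 1.173)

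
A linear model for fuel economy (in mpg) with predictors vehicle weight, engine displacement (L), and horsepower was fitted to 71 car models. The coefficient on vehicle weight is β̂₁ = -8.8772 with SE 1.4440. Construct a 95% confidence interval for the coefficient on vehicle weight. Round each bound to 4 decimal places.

df = n − k − 1 = 71 − 3 − 1 = 67.
t* = t_{0.025, 67} = 1.996008.
Margin = t* × SE = 1.996008 × 1.4440 = 2.882236.
CI: -8.8772 ± 2.882236 → (-11.7594, -5.9950).
With 95% confidence, each one-unit increase in vehicle weight is associated with a change of between -11.7594 and -5.9950 mpg in fuel economy, holding the other predictors fixed.

(-11.7594, -5.9950)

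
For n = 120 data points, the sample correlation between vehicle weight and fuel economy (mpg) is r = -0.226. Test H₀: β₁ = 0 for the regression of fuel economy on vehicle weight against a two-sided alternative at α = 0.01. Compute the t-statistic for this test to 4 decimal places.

t = r·√(n − 2)/√(1 − r²) = -0.226·√118/√0.948924 = -2.5202.
df = n − 2 = 118.
Two-sided p ≈ 0.0131, which is ≥ 0.01, so fail to reject H₀.
The data do not give significant evidence of a linear association between vehicle weight and fuel economy.

t = -2.5202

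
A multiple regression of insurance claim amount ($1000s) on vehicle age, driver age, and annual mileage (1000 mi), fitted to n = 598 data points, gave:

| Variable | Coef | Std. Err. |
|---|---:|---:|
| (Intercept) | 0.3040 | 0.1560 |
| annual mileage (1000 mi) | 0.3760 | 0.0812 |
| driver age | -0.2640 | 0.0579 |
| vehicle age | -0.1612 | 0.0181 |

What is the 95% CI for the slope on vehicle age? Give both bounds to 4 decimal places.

(-0.1967, -0.1257)

Read off: b = -0.1612, SE = 0.0181 for vehicle age.
df = n − k − 1 = 598 − 3 − 1 = 594.
t* = t_{0.025, 594} = 1.963966.
Margin = t* × SE = 1.963966 × 0.0181 = 0.035548.
CI: -0.1612 ± 0.035548 → (-0.1967, -0.1257).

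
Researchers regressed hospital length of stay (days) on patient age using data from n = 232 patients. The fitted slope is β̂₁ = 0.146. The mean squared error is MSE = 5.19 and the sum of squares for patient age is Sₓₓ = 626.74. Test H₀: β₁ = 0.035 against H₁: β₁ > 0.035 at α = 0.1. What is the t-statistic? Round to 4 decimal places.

t = 1.2198

SE(β̂₁) = √(MSE/Sₓₓ) = √(5.19/626.74) = 0.0909997.
t = (0.146 − 0.035) / 0.0909997 = 1.2198.
df = n − 2 = 230.
One-sided p ≈ 0.1119, which is ≥ 0.1, so fail to reject H₀.
The data do not give significant evidence that the true slope on patient age exceeds 0.035 days per unit.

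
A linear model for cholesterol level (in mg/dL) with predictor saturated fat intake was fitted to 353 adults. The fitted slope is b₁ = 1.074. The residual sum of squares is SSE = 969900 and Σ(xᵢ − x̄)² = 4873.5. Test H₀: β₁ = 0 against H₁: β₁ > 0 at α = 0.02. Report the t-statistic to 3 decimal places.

t = 1.426

MSE = SSE/(n − 2) = 969900/351 = 2763.25.
SE(b₁) = √(MSE/Sₓₓ) = √(2763.25/4873.5) = 0.75299.
t = 1.074 / 0.75299 = 1.426.
df = n − 2 = 351.
One-sided p ≈ 0.0773, which is ≥ 0.02, so fail to reject H₀.
The data do not give significant evidence that the true slope on saturated fat intake is positive.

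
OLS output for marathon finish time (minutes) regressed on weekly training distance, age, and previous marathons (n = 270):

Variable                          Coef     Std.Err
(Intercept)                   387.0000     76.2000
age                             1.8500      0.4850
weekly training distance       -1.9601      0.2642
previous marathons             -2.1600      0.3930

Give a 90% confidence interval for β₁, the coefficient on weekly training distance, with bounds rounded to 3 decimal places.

(-2.396, -1.524)

Read off: b = -1.9601, SE = 0.2642 for weekly training distance.
df = n − k − 1 = 270 − 3 − 1 = 266.
t* = t_{0.05, 266} = 1.650602.
Margin = t* × SE = 1.650602 × 0.2642 = 0.43609.
CI: -1.9601 ± 0.43609 → (-2.396, -1.524).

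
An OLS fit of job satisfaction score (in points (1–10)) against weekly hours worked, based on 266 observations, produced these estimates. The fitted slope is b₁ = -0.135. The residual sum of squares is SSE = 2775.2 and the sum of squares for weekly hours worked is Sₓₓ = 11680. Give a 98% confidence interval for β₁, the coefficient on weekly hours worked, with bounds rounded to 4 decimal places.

MSE = SSE/(n − 2) = 2775.2/264 = 10.5121.
SE(b₁) = √(MSE/Sₓₓ) = √(10.5121/11680) = 0.0300002.
df = n − 2 = 264.
t* = t_{0.01, 264} = 2.340556.
Margin = t* × SE = 2.340556 × 0.0300002 = 0.070217.
CI: -0.135 ± 0.070217 → (-0.2052, -0.0648).
With 98% confidence, each one-unit increase in weekly hours worked is associated with a change of between -0.2052 and -0.0648 points (1–10) in job satisfaction score.

(-0.2052, -0.0648)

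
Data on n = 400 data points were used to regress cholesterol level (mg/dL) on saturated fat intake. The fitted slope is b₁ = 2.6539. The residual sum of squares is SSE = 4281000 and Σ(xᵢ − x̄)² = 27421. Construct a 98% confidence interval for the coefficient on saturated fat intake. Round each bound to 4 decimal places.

(1.1910, 4.1168)

MSE = SSE/(n − 2) = 4281000/398 = 10756.3.
SE(b₁) = √(MSE/Sₓₓ) = √(10756.3/27421) = 0.62631.
df = n − 2 = 398.
t* = t_{0.01, 398} = 2.335754.
Margin = t* × SE = 2.335754 × 0.62631 = 1.462906.
CI: 2.6539 ± 1.462906 → (1.1910, 4.1168).
With 98% confidence, each one-unit increase in saturated fat intake is associated with a change of between 1.1910 and 4.1168 mg/dL in cholesterol level.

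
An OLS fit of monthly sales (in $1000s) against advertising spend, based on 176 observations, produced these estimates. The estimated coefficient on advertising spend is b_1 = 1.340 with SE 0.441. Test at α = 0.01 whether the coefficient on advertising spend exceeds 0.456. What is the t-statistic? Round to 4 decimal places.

H₀: β₁ = 0.456 vs H₁: β₁ > 0.456.
t = (b_1 − β₁⁰)/SE = (1.340 − 0.456) / 0.441 = 2.0045.
df = n − 2 = 176 − 2 = 174.
One-sided p ≈ 0.0233, which is ≥ 0.01, so fail to reject H₀.
The data do not give significant evidence that the true slope on advertising spend exceeds 0.456 $1000s per unit.

t = 2.0045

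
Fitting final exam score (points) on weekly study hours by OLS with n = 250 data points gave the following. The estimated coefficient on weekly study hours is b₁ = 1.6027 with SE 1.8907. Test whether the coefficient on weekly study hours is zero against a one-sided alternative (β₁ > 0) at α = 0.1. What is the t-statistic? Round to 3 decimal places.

H₀: β₁ = 0 vs H₁: β₁ > 0.
t = (b₁ − β₁⁰)/SE = 1.6027 / 1.8907 = 0.848.
df = n − 2 = 250 − 2 = 248.
One-sided p ≈ 0.1987, which is ≥ 0.1, so fail to reject H₀.
The data do not give significant evidence that the true slope on weekly study hours is positive.

t = 0.848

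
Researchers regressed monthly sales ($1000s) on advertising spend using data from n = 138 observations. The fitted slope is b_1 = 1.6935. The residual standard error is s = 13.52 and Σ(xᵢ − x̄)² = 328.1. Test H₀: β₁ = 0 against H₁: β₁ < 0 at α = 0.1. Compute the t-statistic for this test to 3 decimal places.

SE(b_1) = s/√Sₓₓ = 13.52/√328.1 = 0.746403.
t = 1.6935 / 0.746403 = 2.269.
df = n − 2 = 136.
One-sided p ≈ 0.9876, which is ≥ 0.1, so fail to reject H₀.
The data do not give significant evidence that the true slope on advertising spend is negative.

t = 2.269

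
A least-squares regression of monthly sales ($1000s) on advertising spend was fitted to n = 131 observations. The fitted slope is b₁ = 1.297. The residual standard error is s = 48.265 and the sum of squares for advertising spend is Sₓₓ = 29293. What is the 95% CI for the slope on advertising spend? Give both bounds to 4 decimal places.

(0.7391, 1.8549)

SE(b₁) = s/√Sₓₓ = 48.265/√29293 = 0.282001.
df = n − 2 = 129.
t* = t_{0.025, 129} = 1.978524.
Margin = t* × SE = 1.978524 × 0.282001 = 0.557946.
CI: 1.297 ± 0.557946 → (0.7391, 1.8549).
With 95% confidence, each one-unit increase in advertising spend is associated with a change of between 0.7391 and 1.8549 $1000s in monthly sales.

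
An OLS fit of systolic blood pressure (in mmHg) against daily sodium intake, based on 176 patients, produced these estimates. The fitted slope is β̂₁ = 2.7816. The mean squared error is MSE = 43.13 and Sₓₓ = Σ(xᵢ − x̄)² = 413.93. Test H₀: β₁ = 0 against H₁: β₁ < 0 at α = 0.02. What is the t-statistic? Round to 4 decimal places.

SE(β̂₁) = √(MSE/Sₓₓ) = √(43.13/413.93) = 0.322795.
t = 2.7816 / 0.322795 = 8.6172.
df = n − 2 = 174.
One-sided p ≈ 1.0000, which is ≥ 0.02, so fail to reject H₀.
The data do not give significant evidence that the true slope on daily sodium intake is negative.

t = 8.6172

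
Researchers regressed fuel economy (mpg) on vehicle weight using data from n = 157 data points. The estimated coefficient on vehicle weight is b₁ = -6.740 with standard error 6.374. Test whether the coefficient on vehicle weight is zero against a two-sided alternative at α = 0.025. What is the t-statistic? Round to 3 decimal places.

t = -1.057

H₀: β₁ = 0 vs H₁: β₁ ≠ 0.
t = (b₁ − β₁⁰)/SE = -6.740 / 6.374 = -1.057.
df = n − 2 = 157 − 2 = 155.
Two-sided p ≈ 0.2920, which is ≥ 0.025, so fail to reject H₀.
The data do not give significant evidence of an association between vehicle weight and fuel economy.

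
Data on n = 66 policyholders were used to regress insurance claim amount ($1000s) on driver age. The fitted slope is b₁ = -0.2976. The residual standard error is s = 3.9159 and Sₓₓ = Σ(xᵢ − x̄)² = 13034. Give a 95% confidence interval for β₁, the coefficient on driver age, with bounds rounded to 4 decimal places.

(-0.3661, -0.2291)

SE(b₁) = s/√Sₓₓ = 3.9159/√13034 = 0.0342999.
df = n − 2 = 64.
t* = t_{0.025, 64} = 1.99773.
Margin = t* × SE = 1.99773 × 0.0342999 = 0.068522.
CI: -0.2976 ± 0.068522 → (-0.3661, -0.2291).
With 95% confidence, each one-unit increase in driver age is associated with a change of between -0.3661 and -0.2291 $1000s in insurance claim amount.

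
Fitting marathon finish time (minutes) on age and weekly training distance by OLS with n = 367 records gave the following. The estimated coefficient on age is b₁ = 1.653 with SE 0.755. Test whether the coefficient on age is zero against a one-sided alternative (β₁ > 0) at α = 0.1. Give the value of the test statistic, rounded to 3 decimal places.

H₀: β₁ = 0 vs H₁: β₁ > 0.
t = (b₁ − β₁⁰)/SE = 1.653 / 0.755 = 2.189.
df = n − k − 1 = 367 − 2 − 1 = 364.
One-sided p ≈ 0.0146, which is < 0.1, so reject H₀.
There is evidence that the true slope on age is positive, holding the other predictors fixed.

t = 2.189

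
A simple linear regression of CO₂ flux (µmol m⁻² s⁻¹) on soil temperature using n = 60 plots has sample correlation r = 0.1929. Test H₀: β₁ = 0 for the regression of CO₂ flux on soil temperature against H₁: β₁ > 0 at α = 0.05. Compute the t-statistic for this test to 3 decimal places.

t = r·√(n − 2)/√(1 − r²) = 0.1929·√58/√0.96279 = 1.497.
df = n − 2 = 58.
One-sided p ≈ 0.0699, which is ≥ 0.05, so fail to reject H₀.
The data do not give significant evidence of a linear association between soil temperature and CO₂ flux.

t = 1.497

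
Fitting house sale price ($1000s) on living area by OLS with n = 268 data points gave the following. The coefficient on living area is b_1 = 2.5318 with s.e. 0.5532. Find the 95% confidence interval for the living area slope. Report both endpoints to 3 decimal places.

(1.443, 3.621)

df = n − 2 = 268 − 2 = 266.
t* = t_{0.025, 266} = 1.968922.
Margin = t* × SE = 1.968922 × 0.5532 = 1.08921.
CI: 2.5318 ± 1.08921 → (1.443, 3.621).
With 95% confidence, each one-unit increase in living area is associated with a change of between 1.443 and 3.621 $1000s in house sale price.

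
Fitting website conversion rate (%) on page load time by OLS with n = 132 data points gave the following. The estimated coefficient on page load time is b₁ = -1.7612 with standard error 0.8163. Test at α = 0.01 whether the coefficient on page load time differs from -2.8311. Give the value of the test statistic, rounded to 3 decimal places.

t = 1.311

H₀: β₁ = -2.8311 vs H₁: β₁ ≠ -2.8311.
t = (b₁ − β₁⁰)/SE = (-1.7612 − (-2.8311)) / 0.8163 = 1.311.
df = n − 2 = 132 − 2 = 130.
Two-sided p ≈ 0.1923, which is ≥ 0.01, so fail to reject H₀.
The data are consistent with a true slope of -2.8311 % per unit of page load time.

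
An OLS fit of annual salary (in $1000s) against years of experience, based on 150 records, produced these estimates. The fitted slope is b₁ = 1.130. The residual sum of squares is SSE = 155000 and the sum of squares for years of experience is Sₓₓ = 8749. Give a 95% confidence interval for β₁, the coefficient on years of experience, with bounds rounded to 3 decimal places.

MSE = SSE/(n − 2) = 155000/148 = 1047.3.
SE(b₁) = √(MSE/Sₓₓ) = √(1047.3/8749) = 0.345984.
df = n − 2 = 148.
t* = t_{0.025, 148} = 1.976122.
Margin = t* × SE = 1.976122 × 0.345984 = 0.68371.
CI: 1.130 ± 0.68371 → (0.446, 1.814).
With 95% confidence, each one-unit increase in years of experience is associated with a change of between 0.446 and 1.814 $1000s in annual salary.

(0.446, 1.814)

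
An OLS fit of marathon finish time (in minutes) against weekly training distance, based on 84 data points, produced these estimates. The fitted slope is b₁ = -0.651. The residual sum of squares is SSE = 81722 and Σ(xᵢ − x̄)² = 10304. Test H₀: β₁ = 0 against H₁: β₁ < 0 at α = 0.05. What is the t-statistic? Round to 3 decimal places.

MSE = SSE/(n − 2) = 81722/82 = 996.61.
SE(b₁) = √(MSE/Sₓₓ) = √(996.61/10304) = 0.310999.
t = -0.651 / 0.310999 = -2.093.
df = n − 2 = 82.
One-sided p ≈ 0.0197, which is < 0.05, so reject H₀.
There is evidence that the true slope on weekly training distance is negative.

t = -2.093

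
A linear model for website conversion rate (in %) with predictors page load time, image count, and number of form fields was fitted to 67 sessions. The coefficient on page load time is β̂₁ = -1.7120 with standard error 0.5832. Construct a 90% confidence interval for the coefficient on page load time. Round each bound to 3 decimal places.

(-2.686, -0.738)

df = n − k − 1 = 67 − 3 − 1 = 63.
t* = t_{0.05, 63} = 1.669402.
Margin = t* × SE = 1.669402 × 0.5832 = 0.97360.
CI: -1.7120 ± 0.97360 → (-2.686, -0.738).
With 90% confidence, each one-unit increase in page load time is associated with a change of between -2.686 and -0.738 % in website conversion rate, holding the other predictors fixed.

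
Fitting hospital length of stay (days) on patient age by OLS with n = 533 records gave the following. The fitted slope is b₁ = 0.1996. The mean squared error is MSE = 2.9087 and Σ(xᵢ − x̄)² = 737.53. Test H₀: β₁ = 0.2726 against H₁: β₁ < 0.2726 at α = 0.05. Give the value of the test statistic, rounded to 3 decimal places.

SE(b₁) = √(MSE/Sₓₓ) = √(2.9087/737.53) = 0.0628.
t = (0.1996 − 0.2726) / 0.0628 = -1.162.
df = n − 2 = 531.
One-sided p ≈ 0.1228, which is ≥ 0.05, so fail to reject H₀.
The data do not give significant evidence that the true slope on patient age is below 0.2726 days per unit.

t = -1.162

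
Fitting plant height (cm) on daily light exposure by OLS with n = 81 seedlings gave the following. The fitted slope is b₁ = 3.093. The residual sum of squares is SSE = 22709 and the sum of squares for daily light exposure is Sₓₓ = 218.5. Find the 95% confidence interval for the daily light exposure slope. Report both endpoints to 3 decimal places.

MSE = SSE/(n − 2) = 22709/79 = 287.456.
SE(b₁) = √(MSE/Sₓₓ) = √(287.456/218.5) = 1.14699.
df = n − 2 = 79.
t* = t_{0.025, 79} = 1.99045.
Margin = t* × SE = 1.99045 × 1.14699 = 2.28303.
CI: 3.093 ± 2.28303 → (0.810, 5.376).
With 95% confidence, each one-unit increase in daily light exposure is associated with a change of between 0.810 and 5.376 cm in plant height.

(0.810, 5.376)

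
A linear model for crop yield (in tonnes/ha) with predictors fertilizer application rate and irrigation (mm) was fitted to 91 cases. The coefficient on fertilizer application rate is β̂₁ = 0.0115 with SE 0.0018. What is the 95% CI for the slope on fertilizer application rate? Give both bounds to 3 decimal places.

df = n − k − 1 = 91 − 2 − 1 = 88.
t* = t_{0.025, 88} = 1.98729.
Margin = t* × SE = 1.98729 × 0.0018 = 0.00358.
CI: 0.0115 ± 0.00358 → (0.008, 0.015).
With 95% confidence, each one-unit increase in fertilizer application rate is associated with a change of between 0.008 and 0.015 tonnes/ha in crop yield, holding the other predictors fixed.

(0.008, 0.015)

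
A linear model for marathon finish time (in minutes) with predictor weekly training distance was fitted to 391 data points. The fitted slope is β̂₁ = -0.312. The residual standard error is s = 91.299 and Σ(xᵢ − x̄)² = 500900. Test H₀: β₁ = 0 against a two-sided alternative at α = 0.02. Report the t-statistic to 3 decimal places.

t = -2.419

SE(β̂₁) = s/√Sₓₓ = 91.299/√500900 = 0.129.
t = -0.312 / 0.129 = -2.419.
df = n − 2 = 389.
Two-sided p ≈ 0.0160, which is < 0.02, so reject H₀.
There is evidence that weekly training distance is associated with marathon finish time.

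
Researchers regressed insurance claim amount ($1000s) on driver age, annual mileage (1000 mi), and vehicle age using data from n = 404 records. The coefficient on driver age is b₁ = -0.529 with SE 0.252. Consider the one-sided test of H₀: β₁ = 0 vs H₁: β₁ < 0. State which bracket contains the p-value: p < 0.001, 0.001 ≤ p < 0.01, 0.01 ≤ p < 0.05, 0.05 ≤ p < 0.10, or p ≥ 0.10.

t = -0.529 / 0.252 = -2.099.
df = n − k − 1 = 404 − 3 − 1 = 400.
One-sided p = P(T_{400} < t) ≈ 0.0182.
So 0.01 ≤ p < 0.05.

0.01 ≤ p < 0.05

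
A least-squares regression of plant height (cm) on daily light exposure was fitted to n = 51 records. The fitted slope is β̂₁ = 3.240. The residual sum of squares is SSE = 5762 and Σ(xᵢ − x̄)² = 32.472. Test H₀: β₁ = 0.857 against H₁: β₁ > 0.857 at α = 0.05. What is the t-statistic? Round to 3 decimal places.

MSE = SSE/(n − 2) = 5762/49 = 117.592.
SE(β̂₁) = √(MSE/Sₓₓ) = √(117.592/32.472) = 1.90298.
t = (3.240 − 0.857) / 1.90298 = 1.252.
df = n − 2 = 49.
One-sided p ≈ 0.1082, which is ≥ 0.05, so fail to reject H₀.
The data do not give significant evidence that the true slope on daily light exposure exceeds 0.857 cm per unit.

t = 1.252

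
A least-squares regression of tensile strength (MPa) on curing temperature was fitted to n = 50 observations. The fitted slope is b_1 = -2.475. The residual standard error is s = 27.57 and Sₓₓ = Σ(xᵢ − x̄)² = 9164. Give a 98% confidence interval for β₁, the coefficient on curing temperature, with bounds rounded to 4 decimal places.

(-3.1681, -1.7819)

SE(b_1) = s/√Sₓₓ = 27.57/√9164 = 0.288001.
df = n − 2 = 48.
t* = t_{0.01, 48} = 2.406581.
Margin = t* × SE = 2.406581 × 0.288001 = 0.693098.
CI: -2.475 ± 0.693098 → (-3.1681, -1.7819).
With 98% confidence, each one-unit increase in curing temperature is associated with a change of between -3.1681 and -1.7819 MPa in tensile strength.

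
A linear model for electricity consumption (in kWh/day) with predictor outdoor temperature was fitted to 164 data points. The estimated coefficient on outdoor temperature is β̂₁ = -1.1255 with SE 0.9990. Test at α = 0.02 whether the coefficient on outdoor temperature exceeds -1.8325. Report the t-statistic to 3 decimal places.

t = 0.708

H₀: β₁ = -1.8325 vs H₁: β₁ > -1.8325.
t = (β̂₁ − β₁⁰)/SE = (-1.1255 − (-1.8325)) / 0.9990 = 0.708.
df = n − 2 = 164 − 2 = 162.
One-sided p ≈ 0.2401, which is ≥ 0.02, so fail to reject H₀.
The data do not give significant evidence that the true slope on outdoor temperature exceeds -1.8325 kWh/day per unit.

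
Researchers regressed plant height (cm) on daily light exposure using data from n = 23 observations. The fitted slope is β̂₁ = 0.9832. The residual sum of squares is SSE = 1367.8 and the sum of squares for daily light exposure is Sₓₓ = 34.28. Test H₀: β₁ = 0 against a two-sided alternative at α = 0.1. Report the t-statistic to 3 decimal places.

MSE = SSE/(n − 2) = 1367.8/21 = 65.1333.
SE(β̂₁) = √(MSE/Sₓₓ) = √(65.1333/34.28) = 1.37842.
t = 0.9832 / 1.37842 = 0.713.
df = n − 2 = 21.
Two-sided p ≈ 0.4835, which is ≥ 0.1, so fail to reject H₀.
The data do not give significant evidence of an association between daily light exposure and plant height.

t = 0.713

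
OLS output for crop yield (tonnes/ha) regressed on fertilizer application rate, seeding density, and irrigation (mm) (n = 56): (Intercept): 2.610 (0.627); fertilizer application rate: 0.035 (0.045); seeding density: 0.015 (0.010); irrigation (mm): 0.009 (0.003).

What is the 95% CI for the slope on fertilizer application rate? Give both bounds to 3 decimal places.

Read off: b = 0.035, SE = 0.045 for fertilizer application rate.
df = n − k − 1 = 56 − 3 − 1 = 52.
t* = t_{0.025, 52} = 2.006647.
Margin = t* × SE = 2.006647 × 0.045 = 0.09030.
CI: 0.035 ± 0.09030 → (-0.055, 0.125).

(-0.055, 0.125)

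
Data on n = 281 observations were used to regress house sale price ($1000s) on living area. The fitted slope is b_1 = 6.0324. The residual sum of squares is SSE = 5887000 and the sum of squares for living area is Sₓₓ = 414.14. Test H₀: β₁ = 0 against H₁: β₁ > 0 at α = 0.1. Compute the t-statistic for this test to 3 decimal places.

t = 0.845

MSE = SSE/(n − 2) = 5887000/279 = 21100.4.
SE(b_1) = √(MSE/Sₓₓ) = √(21100.4/414.14) = 7.13791.
t = 6.0324 / 7.13791 = 0.845.
df = n − 2 = 279.
One-sided p ≈ 0.1994, which is ≥ 0.1, so fail to reject H₀.
The data do not give significant evidence that the true slope on living area is positive.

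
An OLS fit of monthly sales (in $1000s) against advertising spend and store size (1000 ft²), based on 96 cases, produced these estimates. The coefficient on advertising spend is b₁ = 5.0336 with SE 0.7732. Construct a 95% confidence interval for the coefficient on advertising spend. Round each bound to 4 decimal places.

(3.4982, 6.5690)

df = n − k − 1 = 96 − 2 − 1 = 93.
t* = t_{0.025, 93} = 1.985802.
Margin = t* × SE = 1.985802 × 0.7732 = 1.535422.
CI: 5.0336 ± 1.535422 → (3.4982, 6.5690).
With 95% confidence, each one-unit increase in advertising spend is associated with a change of between 3.4982 and 6.5690 $1000s in monthly sales, holding the other predictors fixed.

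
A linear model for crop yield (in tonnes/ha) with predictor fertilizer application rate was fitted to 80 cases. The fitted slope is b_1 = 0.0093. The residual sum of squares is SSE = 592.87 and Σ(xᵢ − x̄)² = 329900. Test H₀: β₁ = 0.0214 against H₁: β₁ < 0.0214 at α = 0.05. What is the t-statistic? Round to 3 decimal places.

MSE = SSE/(n − 2) = 592.87/78 = 7.6009.
SE(b_1) = √(MSE/Sₓₓ) = √(7.6009/329900) = 0.0048.
t = (0.0093 − 0.0214) / 0.0048 = -2.521.
df = n − 2 = 78.
One-sided p ≈ 0.0069, which is < 0.05, so reject H₀.
There is evidence that the true slope on fertilizer application rate is below 0.0214 tonnes/ha per unit.

t = -2.521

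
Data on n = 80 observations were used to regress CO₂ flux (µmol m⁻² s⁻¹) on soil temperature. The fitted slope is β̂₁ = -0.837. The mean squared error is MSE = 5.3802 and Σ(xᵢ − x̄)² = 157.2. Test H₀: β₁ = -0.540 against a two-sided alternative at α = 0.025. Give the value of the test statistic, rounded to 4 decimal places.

SE(β̂₁) = √(MSE/Sₓₓ) = √(5.3802/157.2) = 0.185001.
t = (-0.837 − (-0.540)) / 0.185001 = -1.6054.
df = n − 2 = 78.
Two-sided p ≈ 0.1124, which is ≥ 0.025, so fail to reject H₀.
The data are consistent with a true slope of -0.540 µmol m⁻² s⁻¹ per unit of soil temperature.

t = -1.6054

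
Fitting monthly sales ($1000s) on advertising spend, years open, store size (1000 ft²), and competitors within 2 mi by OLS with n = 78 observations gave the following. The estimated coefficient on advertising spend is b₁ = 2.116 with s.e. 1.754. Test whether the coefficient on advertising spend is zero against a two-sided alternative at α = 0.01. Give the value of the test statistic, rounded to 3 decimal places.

t = 1.206

H₀: β₁ = 0 vs H₁: β₁ ≠ 0.
t = (b₁ − β₁⁰)/SE = 2.116 / 1.754 = 1.206.
df = n − k − 1 = 78 − 4 − 1 = 73.
Two-sided p ≈ 0.2316, which is ≥ 0.01, so fail to reject H₀.
The data do not give significant evidence of an association between advertising spend and monthly sales, after adjusting for the other predictors.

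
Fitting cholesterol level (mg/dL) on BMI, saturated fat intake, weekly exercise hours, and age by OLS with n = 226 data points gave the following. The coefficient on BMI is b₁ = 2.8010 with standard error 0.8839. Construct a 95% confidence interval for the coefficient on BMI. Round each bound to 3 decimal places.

(1.059, 4.543)

df = n − k − 1 = 226 − 4 − 1 = 221.
t* = t_{0.025, 221} = 1.970756.
Margin = t* × SE = 1.970756 × 0.8839 = 1.74195.
CI: 2.8010 ± 1.74195 → (1.059, 4.543).
With 95% confidence, each one-unit increase in BMI is associated with a change of between 1.059 and 4.543 mg/dL in cholesterol level, holding the other predictors fixed.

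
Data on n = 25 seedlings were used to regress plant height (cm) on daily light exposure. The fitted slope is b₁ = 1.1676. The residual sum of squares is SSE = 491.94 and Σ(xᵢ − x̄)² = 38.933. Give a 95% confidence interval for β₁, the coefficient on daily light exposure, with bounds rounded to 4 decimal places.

MSE = SSE/(n − 2) = 491.94/23 = 21.3887.
SE(b₁) = √(MSE/Sₓₓ) = √(21.3887/38.933) = 0.741196.
df = n − 2 = 23.
t* = t_{0.025, 23} = 2.068658.
Margin = t* × SE = 2.068658 × 0.741196 = 1.533281.
CI: 1.1676 ± 1.533281 → (-0.3657, 2.7009).
With 95% confidence, each one-unit increase in daily light exposure is associated with a change of between -0.3657 and 2.7009 cm in plant height.

(-0.3657, 2.7009)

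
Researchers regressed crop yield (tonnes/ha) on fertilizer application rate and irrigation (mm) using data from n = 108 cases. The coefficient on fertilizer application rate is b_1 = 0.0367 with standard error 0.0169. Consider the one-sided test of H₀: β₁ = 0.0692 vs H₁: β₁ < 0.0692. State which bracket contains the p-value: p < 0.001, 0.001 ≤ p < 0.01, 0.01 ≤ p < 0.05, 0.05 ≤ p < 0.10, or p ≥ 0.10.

t = (0.0367 − 0.0692) / 0.0169 = -1.923.
df = n − k − 1 = 108 − 2 − 1 = 105.
One-sided p = P(T_{105} < t) ≈ 0.0286.
So 0.01 ≤ p < 0.05.

0.01 ≤ p < 0.05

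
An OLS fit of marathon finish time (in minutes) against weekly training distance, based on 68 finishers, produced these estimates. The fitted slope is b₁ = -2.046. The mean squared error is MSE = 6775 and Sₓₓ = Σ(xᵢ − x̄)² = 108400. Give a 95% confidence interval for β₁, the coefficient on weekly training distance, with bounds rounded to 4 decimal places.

SE(b₁) = √(MSE/Sₓₓ) = √(6775/108400) = 0.25.
df = n − 2 = 66.
t* = t_{0.025, 66} = 1.996564.
Margin = t* × SE = 1.996564 × 0.25 = 0.499141.
CI: -2.046 ± 0.499141 → (-2.5451, -1.5469).
With 95% confidence, each one-unit increase in weekly training distance is associated with a change of between -2.5451 and -1.5469 minutes in marathon finish time.

(-2.5451, -1.5469)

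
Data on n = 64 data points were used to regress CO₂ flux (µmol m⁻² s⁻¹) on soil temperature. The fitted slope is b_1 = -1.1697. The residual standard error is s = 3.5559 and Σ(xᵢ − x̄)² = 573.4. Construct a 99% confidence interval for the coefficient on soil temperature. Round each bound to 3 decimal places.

SE(b_1) = s/√Sₓₓ = 3.5559/√573.4 = 0.148498.
df = n − 2 = 62.
t* = t_{0.005, 62} = 2.657479.
Margin = t* × SE = 2.657479 × 0.148498 = 0.39463.
CI: -1.1697 ± 0.39463 → (-1.564, -0.775).
With 99% confidence, each one-unit increase in soil temperature is associated with a change of between -1.564 and -0.775 µmol m⁻² s⁻¹ in CO₂ flux.

(-1.564, -0.775)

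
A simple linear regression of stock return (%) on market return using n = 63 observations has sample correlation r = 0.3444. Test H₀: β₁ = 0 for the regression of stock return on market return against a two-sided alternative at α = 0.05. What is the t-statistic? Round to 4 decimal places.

t = r·√(n − 2)/√(1 − r²) = 0.3444·√61/√0.881389 = 2.8651.
df = n − 2 = 61.
Two-sided p ≈ 0.0057, which is < 0.05, so reject H₀.
There is evidence of a linear association between market return and stock return.

t = 2.8651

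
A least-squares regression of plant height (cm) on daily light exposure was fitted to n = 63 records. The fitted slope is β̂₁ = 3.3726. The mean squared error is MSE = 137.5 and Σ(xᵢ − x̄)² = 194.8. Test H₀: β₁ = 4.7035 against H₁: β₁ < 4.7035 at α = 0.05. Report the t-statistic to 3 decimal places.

SE(β̂₁) = √(MSE/Sₓₓ) = √(137.5/194.8) = 0.84015.
t = (3.3726 − 4.7035) / 0.84015 = -1.584.
df = n − 2 = 61.
One-sided p ≈ 0.0592, which is ≥ 0.05, so fail to reject H₀.
The data do not give significant evidence that the true slope on daily light exposure is below 4.7035 cm per unit.

t = -1.584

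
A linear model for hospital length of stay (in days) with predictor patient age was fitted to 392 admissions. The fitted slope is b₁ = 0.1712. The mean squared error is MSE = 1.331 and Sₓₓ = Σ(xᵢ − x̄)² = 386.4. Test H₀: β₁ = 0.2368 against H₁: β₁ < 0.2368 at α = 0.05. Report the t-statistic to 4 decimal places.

t = -1.1177

SE(b₁) = √(MSE/Sₓₓ) = √(1.331/386.4) = 0.0586909.
t = (0.1712 − 0.2368) / 0.0586909 = -1.1177.
df = n − 2 = 390.
One-sided p ≈ 0.1322, which is ≥ 0.05, so fail to reject H₀.
The data do not give significant evidence that the true slope on patient age is below 0.2368 days per unit.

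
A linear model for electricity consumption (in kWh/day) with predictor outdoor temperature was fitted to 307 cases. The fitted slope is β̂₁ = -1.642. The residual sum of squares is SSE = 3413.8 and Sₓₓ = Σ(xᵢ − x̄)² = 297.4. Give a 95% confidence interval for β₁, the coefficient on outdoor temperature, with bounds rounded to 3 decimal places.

MSE = SSE/(n − 2) = 3413.8/305 = 11.1928.
SE(β̂₁) = √(MSE/Sₓₓ) = √(11.1928/297.4) = 0.193999.
df = n − 2 = 305.
t* = t_{0.025, 305} = 1.967772.
Margin = t* × SE = 1.967772 × 0.193999 = 0.38175.
CI: -1.642 ± 0.38175 → (-2.024, -1.260).
With 95% confidence, each one-unit increase in outdoor temperature is associated with a change of between -2.024 and -1.260 kWh/day in electricity consumption.

(-2.024, -1.260)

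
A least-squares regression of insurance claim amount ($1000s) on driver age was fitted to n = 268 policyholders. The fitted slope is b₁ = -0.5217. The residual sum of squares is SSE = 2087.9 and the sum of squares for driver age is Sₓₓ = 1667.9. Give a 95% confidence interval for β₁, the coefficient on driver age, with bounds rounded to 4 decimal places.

MSE = SSE/(n − 2) = 2087.9/266 = 7.84925.
SE(b₁) = √(MSE/Sₓₓ) = √(7.84925/1667.9) = 0.0686008.
df = n − 2 = 266.
t* = t_{0.025, 266} = 1.968922.
Margin = t* × SE = 1.968922 × 0.0686008 = 0.135070.
CI: -0.5217 ± 0.135070 → (-0.6568, -0.3866).
With 95% confidence, each one-unit increase in driver age is associated with a change of between -0.6568 and -0.3866 $1000s in insurance claim amount.

(-0.6568, -0.3866)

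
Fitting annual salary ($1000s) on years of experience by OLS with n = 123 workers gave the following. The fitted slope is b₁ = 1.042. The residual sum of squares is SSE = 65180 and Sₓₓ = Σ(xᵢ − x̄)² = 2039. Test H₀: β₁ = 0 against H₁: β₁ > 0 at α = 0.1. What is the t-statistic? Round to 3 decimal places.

t = 2.027

MSE = SSE/(n − 2) = 65180/121 = 538.678.
SE(b₁) = √(MSE/Sₓₓ) = √(538.678/2039) = 0.513991.
t = 1.042 / 0.513991 = 2.027.
df = n − 2 = 121.
One-sided p ≈ 0.0224, which is < 0.1, so reject H₀.
There is evidence that the true slope on years of experience is positive.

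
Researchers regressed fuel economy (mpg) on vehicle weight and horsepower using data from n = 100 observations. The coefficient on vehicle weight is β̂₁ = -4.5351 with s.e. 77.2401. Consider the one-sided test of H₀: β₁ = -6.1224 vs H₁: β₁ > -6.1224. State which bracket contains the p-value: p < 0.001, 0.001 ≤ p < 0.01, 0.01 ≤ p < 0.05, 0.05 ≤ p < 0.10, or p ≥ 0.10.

t = (-4.5351 − (-6.1224)) / 77.2401 = 0.021.
df = n − k − 1 = 100 − 2 − 1 = 97.
One-sided p = P(T_{97} > t) ≈ 0.4918.
So p ≥ 0.10.

p ≥ 0.10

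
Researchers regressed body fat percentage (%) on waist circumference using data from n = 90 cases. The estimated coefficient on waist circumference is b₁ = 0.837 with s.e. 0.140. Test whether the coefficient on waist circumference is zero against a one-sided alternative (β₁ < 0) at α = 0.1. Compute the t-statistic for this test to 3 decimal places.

H₀: β₁ = 0 vs H₁: β₁ < 0.
t = (b₁ − β₁⁰)/SE = 0.837 / 0.140 = 5.979.
df = n − 2 = 90 − 2 = 88.
One-sided p ≈ 1.0000, which is ≥ 0.1, so fail to reject H₀.
The data do not give significant evidence that the true slope on waist circumference is negative.

t = 5.979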